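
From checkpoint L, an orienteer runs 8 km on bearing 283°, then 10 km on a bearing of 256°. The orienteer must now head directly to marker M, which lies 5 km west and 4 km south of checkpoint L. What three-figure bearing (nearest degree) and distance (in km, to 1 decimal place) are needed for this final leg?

Leg 1 (283°, 8 km): east 8 sin 283° = -7.79, north 8 cos 283° = 1.80
Leg 2 (256°, 10 km): east 10 sin 256° = -9.70, north 10 cos 256° = -2.42
Current position: (-17.50, -0.62). Target: (-5, -4). Remaining: Δeast = 12.50, Δnorth = -3.38.
Bearing = atan2(12.50, -3.38) mod 360° = 105.14°; distance = √((12.50)² + (-3.38)²) = 12.947 km.

105°, 12.9 km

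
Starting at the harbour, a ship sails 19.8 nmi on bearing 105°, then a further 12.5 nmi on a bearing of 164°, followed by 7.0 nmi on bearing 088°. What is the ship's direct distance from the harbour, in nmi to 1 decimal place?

34.1 nmi

Leg 1 (105°, 19.8 nmi): east 19.8 sin 105° = 19.13, north 19.8 cos 105° = -5.12
Leg 2 (164°, 12.5 nmi): east 12.5 sin 164° = 3.45, north 12.5 cos 164° = -12.02
Leg 3 (088°, 7.0 nmi): east 7.0 sin 88° = 7.00, north 7.0 cos 88° = 0.24
Net: 29.57 east, -16.90 north. Distance = √((29.57)² + (-16.90)²) = 34.054 nmi.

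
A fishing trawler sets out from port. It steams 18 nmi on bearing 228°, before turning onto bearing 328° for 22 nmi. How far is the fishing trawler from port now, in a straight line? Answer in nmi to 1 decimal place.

Leg 1 (228°, 18 nmi): east 18 sin 228° = -13.38, north 18 cos 228° = -12.04
Leg 2 (328°, 22 nmi): east 22 sin 328° = -11.66, north 22 cos 328° = 18.66
Net: -25.03 east, 6.61 north. Distance = √((-25.03)² + (6.61)²) = 25.893 nmi.

25.9 nmi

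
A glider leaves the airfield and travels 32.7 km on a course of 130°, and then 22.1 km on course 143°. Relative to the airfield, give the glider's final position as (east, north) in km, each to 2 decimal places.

Leg 1 (130°, 32.7 km): east 32.7 sin 130° = 25.05, north 32.7 cos 130° = -21.02
Leg 2 (143°, 22.1 km): east 22.1 sin 143° = 13.30, north 22.1 cos 143° = -17.65
Summing: 38.35 km east, -38.67 km north → (38.35, -38.67).

(38.35, -38.67)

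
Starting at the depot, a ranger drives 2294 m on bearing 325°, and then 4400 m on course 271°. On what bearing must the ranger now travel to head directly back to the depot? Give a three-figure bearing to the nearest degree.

Leg 1 (325°, 2294 m): east 2294 sin 325° = -1315.78, north 2294 cos 325° = 1879.13
Leg 2 (271°, 4400 m): east 4400 sin 271° = -4399.33, north 4400 cos 271° = 76.79
Net displacement: -5715.11 east, 1955.93 north. Direction back to start is (5715.11, -1955.93): bearing = atan2(5715.11, -1955.93) mod 360° = 108.89° ≈ 109°.

109°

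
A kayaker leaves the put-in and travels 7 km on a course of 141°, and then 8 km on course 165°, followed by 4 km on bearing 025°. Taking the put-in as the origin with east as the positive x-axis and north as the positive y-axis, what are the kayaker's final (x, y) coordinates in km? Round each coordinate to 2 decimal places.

Leg 1 (141°, 7 km): east 7 sin 141° = 4.41, north 7 cos 141° = -5.44
Leg 2 (165°, 8 km): east 8 sin 165° = 2.07, north 8 cos 165° = -7.73
Leg 3 (025°, 4 km): east 4 sin 25° = 1.69, north 4 cos 25° = 3.63
Summing: 8.17 km east, -9.54 km north → (8.17, -9.54).

(8.17, -9.54)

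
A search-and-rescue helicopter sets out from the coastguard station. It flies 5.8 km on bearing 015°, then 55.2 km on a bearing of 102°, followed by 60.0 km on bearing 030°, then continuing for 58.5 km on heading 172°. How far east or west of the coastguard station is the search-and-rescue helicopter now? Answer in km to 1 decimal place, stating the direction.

Leg 1 (015°, 5.8 km): east 5.8 sin 15° = 1.50, north 5.8 cos 15° = 5.60
Leg 2 (102°, 55.2 km): east 55.2 sin 102° = 53.99, north 55.2 cos 102° = -11.48
Leg 3 (030°, 60.0 km): east 60.0 sin 30° = 30.00, north 60.0 cos 30° = 51.96
Leg 4 (172°, 58.5 km): east 58.5 sin 172° = 8.14, north 58.5 cos 172° = -57.93
Net east component: 93.64 km.

93.6 km east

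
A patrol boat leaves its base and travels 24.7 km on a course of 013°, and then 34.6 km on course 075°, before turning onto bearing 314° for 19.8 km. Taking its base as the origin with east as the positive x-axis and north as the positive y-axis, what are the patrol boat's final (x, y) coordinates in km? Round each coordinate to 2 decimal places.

(24.73, 46.78)

Leg 1 (013°, 24.7 km): east 24.7 sin 13° = 5.56, north 24.7 cos 13° = 24.07
Leg 2 (075°, 34.6 km): east 34.6 sin 75° = 33.42, north 34.6 cos 75° = 8.96
Leg 3 (314°, 19.8 km): east 19.8 sin 314° = -14.24, north 19.8 cos 314° = 13.75
Summing: 24.73 km east, 46.78 km north → (24.73, 46.78).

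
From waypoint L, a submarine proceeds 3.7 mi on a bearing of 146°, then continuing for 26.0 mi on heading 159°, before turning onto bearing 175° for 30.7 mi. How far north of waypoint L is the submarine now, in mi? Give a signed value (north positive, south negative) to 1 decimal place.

Leg 1 (146°, 3.7 mi): east 3.7 sin 146° = 2.07, north 3.7 cos 146° = -3.07
Leg 2 (159°, 26.0 mi): east 26.0 sin 159° = 9.32, north 26.0 cos 159° = -24.27
Leg 3 (175°, 30.7 mi): east 30.7 sin 175° = 2.68, north 30.7 cos 175° = -30.58
Net north component: -57.92 mi.

-57.9 mi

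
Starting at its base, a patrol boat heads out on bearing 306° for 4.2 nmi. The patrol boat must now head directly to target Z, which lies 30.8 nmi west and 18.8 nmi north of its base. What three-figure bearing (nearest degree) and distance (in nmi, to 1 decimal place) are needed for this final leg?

301°, 31.9 nmi

Leg 1 (306°, 4.2 nmi): east 4.2 sin 306° = -3.40, north 4.2 cos 306° = 2.47
Current position: (-3.40, 2.47). Target: (-30.8, 18.8). Remaining: Δeast = -27.40, Δnorth = 16.33.
Bearing = atan2(-27.40, 16.33) mod 360° = 300.79°; distance = √((-27.40)² + (16.33)²) = 31.900 nmi.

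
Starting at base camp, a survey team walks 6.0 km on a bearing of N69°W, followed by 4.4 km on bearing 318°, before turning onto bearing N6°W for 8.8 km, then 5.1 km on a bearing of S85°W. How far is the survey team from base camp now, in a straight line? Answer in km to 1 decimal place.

20.0 km

Leg 1 (N69°W, 6.0 km): east 6.0 sin 291° = -5.60, north 6.0 cos 291° = 2.15
Leg 2 (318°, 4.4 km): east 4.4 sin 318° = -2.94, north 4.4 cos 318° = 3.27
Leg 3 (N6°W, 8.8 km): east 8.8 sin 354° = -0.92, north 8.8 cos 354° = 8.75
Leg 4 (S85°W, 5.1 km): east 5.1 sin 265° = -5.08, north 5.1 cos 265° = -0.44
Net: -14.55 east, 13.73 north. Distance = √((-14.55)² + (13.73)²) = 20.001 km.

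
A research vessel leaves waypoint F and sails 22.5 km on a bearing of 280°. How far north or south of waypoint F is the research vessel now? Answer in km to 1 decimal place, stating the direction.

Leg 1 (280°, 22.5 km): east 22.5 sin 280° = -22.16, north 22.5 cos 280° = 3.91
Net north component: 3.91 km.

3.9 km north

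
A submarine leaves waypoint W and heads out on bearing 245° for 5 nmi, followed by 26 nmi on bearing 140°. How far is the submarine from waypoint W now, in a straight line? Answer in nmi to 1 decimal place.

Leg 1 (245°, 5 nmi): east 5 sin 245° = -4.53, north 5 cos 245° = -2.11
Leg 2 (140°, 26 nmi): east 26 sin 140° = 16.71, north 26 cos 140° = -19.92
Net: 12.18 east, -22.03 north. Distance = √((12.18)² + (-22.03)²) = 25.174 nmi.

25.2 nmi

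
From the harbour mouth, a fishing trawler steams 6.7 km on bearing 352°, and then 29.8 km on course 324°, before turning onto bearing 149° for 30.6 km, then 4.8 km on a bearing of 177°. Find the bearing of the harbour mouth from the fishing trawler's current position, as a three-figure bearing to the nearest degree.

Leg 1 (352°, 6.7 km): east 6.7 sin 352° = -0.93, north 6.7 cos 352° = 6.63
Leg 2 (324°, 29.8 km): east 29.8 sin 324° = -17.52, north 29.8 cos 324° = 24.11
Leg 3 (149°, 30.6 km): east 30.6 sin 149° = 15.76, north 30.6 cos 149° = -26.23
Leg 4 (177°, 4.8 km): east 4.8 sin 177° = 0.25, north 4.8 cos 177° = -4.79
Net displacement: -2.44 east, -0.28 north. Direction back to start is (2.44, 0.28): bearing = atan2(2.44, 0.28) mod 360° = 83.46° ≈ 083°.

083°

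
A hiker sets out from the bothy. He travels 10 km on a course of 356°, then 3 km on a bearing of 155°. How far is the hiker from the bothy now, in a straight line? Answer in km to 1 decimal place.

7.3 km

Leg 1 (356°, 10 km): east 10 sin 356° = -0.70, north 10 cos 356° = 9.98
Leg 2 (155°, 3 km): east 3 sin 155° = 1.27, north 3 cos 155° = -2.72
Net: 0.57 east, 7.26 north. Distance = √((0.57)² + (7.26)²) = 7.279 km.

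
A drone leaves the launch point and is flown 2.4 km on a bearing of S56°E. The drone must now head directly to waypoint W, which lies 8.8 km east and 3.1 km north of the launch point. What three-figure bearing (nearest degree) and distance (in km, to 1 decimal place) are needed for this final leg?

Leg 1 (S56°E, 2.4 km): east 2.4 sin 124° = 1.99, north 2.4 cos 124° = -1.34
Current position: (1.99, -1.34). Target: (8.8, 3.1). Remaining: Δeast = 6.81, Δnorth = 4.44.
Bearing = atan2(6.81, 4.44) mod 360° = 56.89°; distance = √((6.81)² + (4.44)²) = 8.131 km.

057°, 8.1 km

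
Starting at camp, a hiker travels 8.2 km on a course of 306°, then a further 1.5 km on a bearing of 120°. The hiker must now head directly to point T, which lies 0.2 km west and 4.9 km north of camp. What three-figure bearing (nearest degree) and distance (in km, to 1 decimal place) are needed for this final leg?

081°, 5.2 km

Leg 1 (306°, 8.2 km): east 8.2 sin 306° = -6.63, north 8.2 cos 306° = 4.82
Leg 2 (120°, 1.5 km): east 1.5 sin 120° = 1.30, north 1.5 cos 120° = -0.75
Current position: (-5.33, 4.07). Target: (-0.2, 4.9). Remaining: Δeast = 5.13, Δnorth = 0.83.
Bearing = atan2(5.13, 0.83) mod 360° = 80.82°; distance = √((5.13)² + (0.83)²) = 5.202 km.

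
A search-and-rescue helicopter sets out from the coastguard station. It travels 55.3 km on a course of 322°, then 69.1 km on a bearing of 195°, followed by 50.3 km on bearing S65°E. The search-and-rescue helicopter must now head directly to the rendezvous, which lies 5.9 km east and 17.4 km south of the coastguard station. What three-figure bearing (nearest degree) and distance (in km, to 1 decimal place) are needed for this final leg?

024°, 29.7 km

Leg 1 (322°, 55.3 km): east 55.3 sin 322° = -34.05, north 55.3 cos 322° = 43.58
Leg 2 (195°, 69.1 km): east 69.1 sin 195° = -17.88, north 69.1 cos 195° = -66.75
Leg 3 (S65°E, 50.3 km): east 50.3 sin 115° = 45.59, north 50.3 cos 115° = -21.26
Current position: (-6.34, -44.43). Target: (5.9, -17.4). Remaining: Δeast = 12.24, Δnorth = 27.03.
Bearing = atan2(12.24, 27.03) mod 360° = 24.37°; distance = √((12.24)² + (27.03)²) = 29.670 km.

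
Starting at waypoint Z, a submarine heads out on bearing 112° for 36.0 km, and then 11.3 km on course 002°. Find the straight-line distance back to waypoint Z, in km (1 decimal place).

Leg 1 (112°, 36.0 km): east 36.0 sin 112° = 33.38, north 36.0 cos 112° = -13.49
Leg 2 (002°, 11.3 km): east 11.3 sin 2° = 0.39, north 11.3 cos 2° = 11.29
Net: 33.77 east, -2.19 north. Distance = √((33.77)² + (-2.19)²) = 33.844 km.

33.8 km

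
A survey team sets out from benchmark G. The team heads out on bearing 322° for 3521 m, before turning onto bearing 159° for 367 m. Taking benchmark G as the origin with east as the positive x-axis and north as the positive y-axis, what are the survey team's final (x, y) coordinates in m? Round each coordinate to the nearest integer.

(-2036, 2432)

Leg 1 (322°, 3521 m): east 3521 sin 322° = -2167.74, north 3521 cos 322° = 2774.59
Leg 2 (159°, 367 m): east 367 sin 159° = 131.52, north 367 cos 159° = -342.62
Summing: -2036.22 m east, 2431.96 m north → (-2036, 2432).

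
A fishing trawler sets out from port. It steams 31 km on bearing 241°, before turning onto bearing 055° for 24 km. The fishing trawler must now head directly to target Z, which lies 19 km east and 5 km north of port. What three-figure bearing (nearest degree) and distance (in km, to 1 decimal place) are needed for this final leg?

Leg 1 (241°, 31 km): east 31 sin 241° = -27.11, north 31 cos 241° = -15.03
Leg 2 (055°, 24 km): east 24 sin 55° = 19.66, north 24 cos 55° = 13.77
Current position: (-7.45, -1.26). Target: (19, 5). Remaining: Δeast = 26.45, Δnorth = 6.26.
Bearing = atan2(26.45, 6.26) mod 360° = 76.68°; distance = √((26.45)² + (6.26)²) = 27.185 km.

077°, 27.2 km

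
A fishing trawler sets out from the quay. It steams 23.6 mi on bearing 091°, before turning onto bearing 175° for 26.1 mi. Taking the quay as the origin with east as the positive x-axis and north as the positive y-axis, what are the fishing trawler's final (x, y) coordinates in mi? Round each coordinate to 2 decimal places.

(25.87, -26.41)

Leg 1 (091°, 23.6 mi): east 23.6 sin 91° = 23.60, north 23.6 cos 91° = -0.41
Leg 2 (175°, 26.1 mi): east 26.1 sin 175° = 2.27, north 26.1 cos 175° = -26.00
Summing: 25.87 mi east, -26.41 mi north → (25.87, -26.41).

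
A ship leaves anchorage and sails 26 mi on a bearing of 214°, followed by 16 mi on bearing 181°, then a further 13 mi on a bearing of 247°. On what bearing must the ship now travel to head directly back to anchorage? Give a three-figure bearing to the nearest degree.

032°

Leg 1 (214°, 26 mi): east 26 sin 214° = -14.54, north 26 cos 214° = -21.55
Leg 2 (181°, 16 mi): east 16 sin 181° = -0.28, north 16 cos 181° = -16.00
Leg 3 (247°, 13 mi): east 13 sin 247° = -11.97, north 13 cos 247° = -5.08
Net displacement: -26.78 east, -42.63 north. Direction back to start is (26.78, 42.63): bearing = atan2(26.78, 42.63) mod 360° = 32.14° ≈ 032°.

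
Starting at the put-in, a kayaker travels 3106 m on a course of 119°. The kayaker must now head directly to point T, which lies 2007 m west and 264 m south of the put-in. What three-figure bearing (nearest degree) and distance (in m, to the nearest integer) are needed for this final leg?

285°, 4884 m

Leg 1 (119°, 3106 m): east 3106 sin 119° = 2716.57, north 3106 cos 119° = -1505.82
Current position: (2716.57, -1505.82). Target: (-2007, -264). Remaining: Δeast = -4723.57, Δnorth = 1241.82.
Bearing = atan2(-4723.57, 1241.82) mod 360° = 284.73°; distance = √((-4723.57)² + (1241.82)²) = 4884.078 m.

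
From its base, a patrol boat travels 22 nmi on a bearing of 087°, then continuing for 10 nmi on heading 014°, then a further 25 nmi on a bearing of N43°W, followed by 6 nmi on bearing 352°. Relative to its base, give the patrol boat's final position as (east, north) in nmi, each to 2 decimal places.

Leg 1 (087°, 22 nmi): east 22 sin 87° = 21.97, north 22 cos 87° = 1.15
Leg 2 (014°, 10 nmi): east 10 sin 14° = 2.42, north 10 cos 14° = 9.70
Leg 3 (N43°W, 25 nmi): east 25 sin 317° = -17.05, north 25 cos 317° = 18.28
Leg 4 (352°, 6 nmi): east 6 sin 352° = -0.84, north 6 cos 352° = 5.94
Summing: 6.50 nmi east, 35.08 nmi north → (6.50, 35.08).

(6.50, 35.08)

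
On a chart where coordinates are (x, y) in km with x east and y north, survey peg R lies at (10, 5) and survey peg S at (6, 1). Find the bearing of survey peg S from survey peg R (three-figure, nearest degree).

Δeast = 6 − 10 = -4.00; Δnorth = 1 − 5 = -4.00.
Bearing = atan2(Δeast, Δnorth) mod 360° = 225.00° ≈ 225°.

225°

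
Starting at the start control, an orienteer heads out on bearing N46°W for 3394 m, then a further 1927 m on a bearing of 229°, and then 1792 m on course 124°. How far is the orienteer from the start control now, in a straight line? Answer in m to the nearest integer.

2412 m

Leg 1 (N46°W, 3394 m): east 3394 sin 314° = -2441.44, north 3394 cos 314° = 2357.67
Leg 2 (229°, 1927 m): east 1927 sin 229° = -1454.33, north 1927 cos 229° = -1264.23
Leg 3 (124°, 1792 m): east 1792 sin 124° = 1485.64, north 1792 cos 124° = -1002.07
Net: -2410.13 east, 91.37 north. Distance = √((-2410.13)² + (91.37)²) = 2411.861 m.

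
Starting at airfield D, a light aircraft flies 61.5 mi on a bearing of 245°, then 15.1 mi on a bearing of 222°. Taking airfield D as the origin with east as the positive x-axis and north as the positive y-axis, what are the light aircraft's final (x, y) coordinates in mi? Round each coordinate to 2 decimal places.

Leg 1 (245°, 61.5 mi): east 61.5 sin 245° = -55.74, north 61.5 cos 245° = -25.99
Leg 2 (222°, 15.1 mi): east 15.1 sin 222° = -10.10, north 15.1 cos 222° = -11.22
Summing: -65.84 mi east, -37.21 mi north → (-65.84, -37.21).

(-65.84, -37.21)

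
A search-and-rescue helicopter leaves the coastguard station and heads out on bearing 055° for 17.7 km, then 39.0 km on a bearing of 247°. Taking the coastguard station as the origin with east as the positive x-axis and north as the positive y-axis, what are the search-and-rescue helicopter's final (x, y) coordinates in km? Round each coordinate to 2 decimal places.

Leg 1 (055°, 17.7 km): east 17.7 sin 55° = 14.50, north 17.7 cos 55° = 10.15
Leg 2 (247°, 39.0 km): east 39.0 sin 247° = -35.90, north 39.0 cos 247° = -15.24
Summing: -21.40 km east, -5.09 km north → (-21.40, -5.09).

(-21.40, -5.09)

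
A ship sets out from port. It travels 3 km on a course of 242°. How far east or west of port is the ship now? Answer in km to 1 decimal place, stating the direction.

Leg 1 (242°, 3 km): east 3 sin 242° = -2.65, north 3 cos 242° = -1.41
Net east component: -2.65 km.

2.6 km west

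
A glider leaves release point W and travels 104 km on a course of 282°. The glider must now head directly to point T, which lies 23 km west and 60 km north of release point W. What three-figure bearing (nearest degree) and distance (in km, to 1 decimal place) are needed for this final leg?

064°, 87.6 km

Leg 1 (282°, 104 km): east 104 sin 282° = -101.73, north 104 cos 282° = 21.62
Current position: (-101.73, 21.62). Target: (-23, 60). Remaining: Δeast = 78.73, Δnorth = 38.38.
Bearing = atan2(78.73, 38.38) mod 360° = 64.01°; distance = √((78.73)² + (38.38)²) = 87.583 km.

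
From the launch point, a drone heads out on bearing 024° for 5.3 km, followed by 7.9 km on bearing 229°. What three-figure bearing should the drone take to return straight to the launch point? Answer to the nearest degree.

Leg 1 (024°, 5.3 km): east 5.3 sin 24° = 2.16, north 5.3 cos 24° = 4.84
Leg 2 (229°, 7.9 km): east 7.9 sin 229° = -5.96, north 7.9 cos 229° = -5.18
Net displacement: -3.81 east, -0.34 north. Direction back to start is (3.81, 0.34): bearing = atan2(3.81, 0.34) mod 360° = 84.88° ≈ 085°.

085°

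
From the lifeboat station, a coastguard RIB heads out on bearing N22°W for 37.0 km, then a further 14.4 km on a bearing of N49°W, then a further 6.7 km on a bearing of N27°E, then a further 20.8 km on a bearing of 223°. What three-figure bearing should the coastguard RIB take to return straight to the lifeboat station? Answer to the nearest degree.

134°

Leg 1 (N22°W, 37.0 km): east 37.0 sin 338° = -13.86, north 37.0 cos 338° = 34.31
Leg 2 (N49°W, 14.4 km): east 14.4 sin 311° = -10.87, north 14.4 cos 311° = 9.45
Leg 3 (N27°E, 6.7 km): east 6.7 sin 27° = 3.04, north 6.7 cos 27° = 5.97
Leg 4 (223°, 20.8 km): east 20.8 sin 223° = -14.19, north 20.8 cos 223° = -15.21
Net displacement: -35.87 east, 34.51 north. Direction back to start is (35.87, -34.51): bearing = atan2(35.87, -34.51) mod 360° = 133.89° ≈ 134°.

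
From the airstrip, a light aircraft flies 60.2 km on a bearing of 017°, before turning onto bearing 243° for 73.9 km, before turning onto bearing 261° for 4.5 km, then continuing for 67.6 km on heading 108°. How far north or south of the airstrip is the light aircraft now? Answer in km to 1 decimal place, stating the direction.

2.4 km north

Leg 1 (017°, 60.2 km): east 60.2 sin 17° = 17.60, north 60.2 cos 17° = 57.57
Leg 2 (243°, 73.9 km): east 73.9 sin 243° = -65.85, north 73.9 cos 243° = -33.55
Leg 3 (261°, 4.5 km): east 4.5 sin 261° = -4.44, north 4.5 cos 261° = -0.70
Leg 4 (108°, 67.6 km): east 67.6 sin 108° = 64.29, north 67.6 cos 108° = -20.89
Net north component: 2.43 km.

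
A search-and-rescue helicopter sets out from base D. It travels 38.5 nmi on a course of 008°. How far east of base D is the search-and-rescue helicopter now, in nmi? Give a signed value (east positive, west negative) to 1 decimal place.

Leg 1 (008°, 38.5 nmi): east 38.5 sin 8° = 5.36, north 38.5 cos 8° = 38.13
Net east component: 5.36 nmi.

5.4 nmi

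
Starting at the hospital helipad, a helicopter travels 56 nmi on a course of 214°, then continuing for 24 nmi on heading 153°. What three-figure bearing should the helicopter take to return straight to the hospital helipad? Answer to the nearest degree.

017°

Leg 1 (214°, 56 nmi): east 56 sin 214° = -31.31, north 56 cos 214° = -46.43
Leg 2 (153°, 24 nmi): east 24 sin 153° = 10.90, north 24 cos 153° = -21.38
Net displacement: -20.42 east, -67.81 north. Direction back to start is (20.42, 67.81): bearing = atan2(20.42, 67.81) mod 360° = 16.76° ≈ 017°.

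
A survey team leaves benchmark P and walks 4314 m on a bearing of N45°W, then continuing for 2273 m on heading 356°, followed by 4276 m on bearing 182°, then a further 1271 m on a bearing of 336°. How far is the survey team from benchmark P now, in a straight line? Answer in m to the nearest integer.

4459 m

Leg 1 (N45°W, 4314 m): east 4314 sin 315° = -3050.46, north 4314 cos 315° = 3050.46
Leg 2 (356°, 2273 m): east 2273 sin 356° = -158.56, north 2273 cos 356° = 2267.46
Leg 3 (182°, 4276 m): east 4276 sin 182° = -149.23, north 4276 cos 182° = -4273.40
Leg 4 (336°, 1271 m): east 1271 sin 336° = -516.96, north 1271 cos 336° = 1161.12
Net: -3875.21 east, 2205.64 north. Distance = √((-3875.21)² + (2205.64)²) = 4458.934 m.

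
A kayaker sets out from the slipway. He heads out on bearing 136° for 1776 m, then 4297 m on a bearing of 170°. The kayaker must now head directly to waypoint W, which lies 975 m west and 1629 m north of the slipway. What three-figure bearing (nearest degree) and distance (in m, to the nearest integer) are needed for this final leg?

Leg 1 (136°, 1776 m): east 1776 sin 136° = 1233.71, north 1776 cos 136° = -1277.55
Leg 2 (170°, 4297 m): east 4297 sin 170° = 746.17, north 4297 cos 170° = -4231.72
Current position: (1979.88, -5509.27). Target: (-975, 1629). Remaining: Δeast = -2954.88, Δnorth = 7138.27.
Bearing = atan2(-2954.88, 7138.27) mod 360° = 337.51°; distance = √((-2954.88)² + (7138.27)²) = 7725.682 m.

338°, 7726 m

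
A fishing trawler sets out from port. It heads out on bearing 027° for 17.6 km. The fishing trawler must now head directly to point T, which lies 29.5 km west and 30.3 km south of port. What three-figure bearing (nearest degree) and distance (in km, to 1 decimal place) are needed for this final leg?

Leg 1 (027°, 17.6 km): east 17.6 sin 27° = 7.99, north 17.6 cos 27° = 15.68
Current position: (7.99, 15.68). Target: (-29.5, -30.3). Remaining: Δeast = -37.49, Δnorth = -45.98.
Bearing = atan2(-37.49, -45.98) mod 360° = 219.19°; distance = √((-37.49)² + (-45.98)²) = 59.328 km.

219°, 59.3 km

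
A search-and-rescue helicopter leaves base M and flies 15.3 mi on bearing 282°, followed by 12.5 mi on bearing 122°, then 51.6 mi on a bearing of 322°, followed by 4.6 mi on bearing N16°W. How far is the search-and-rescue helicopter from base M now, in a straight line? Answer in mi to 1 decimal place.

56.0 mi

Leg 1 (282°, 15.3 mi): east 15.3 sin 282° = -14.97, north 15.3 cos 282° = 3.18
Leg 2 (122°, 12.5 mi): east 12.5 sin 122° = 10.60, north 12.5 cos 122° = -6.62
Leg 3 (322°, 51.6 mi): east 51.6 sin 322° = -31.77, north 51.6 cos 322° = 40.66
Leg 4 (N16°W, 4.6 mi): east 4.6 sin 344° = -1.27, north 4.6 cos 344° = 4.42
Net: -37.40 east, 41.64 north. Distance = √((-37.40)² + (41.64)²) = 55.971 mi.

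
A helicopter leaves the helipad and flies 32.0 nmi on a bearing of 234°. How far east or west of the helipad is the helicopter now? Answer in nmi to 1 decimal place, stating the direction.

25.9 nmi west

Leg 1 (234°, 32.0 nmi): east 32.0 sin 234° = -25.89, north 32.0 cos 234° = -18.81
Net east component: -25.89 nmi.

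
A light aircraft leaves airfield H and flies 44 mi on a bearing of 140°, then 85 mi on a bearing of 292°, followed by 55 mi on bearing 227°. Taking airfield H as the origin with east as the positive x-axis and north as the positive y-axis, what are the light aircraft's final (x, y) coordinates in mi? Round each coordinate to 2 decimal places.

Leg 1 (140°, 44 mi): east 44 sin 140° = 28.28, north 44 cos 140° = -33.71
Leg 2 (292°, 85 mi): east 85 sin 292° = -78.81, north 85 cos 292° = 31.84
Leg 3 (227°, 55 mi): east 55 sin 227° = -40.22, north 55 cos 227° = -37.51
Summing: -90.75 mi east, -39.37 mi north → (-90.75, -39.37).

(-90.75, -39.37)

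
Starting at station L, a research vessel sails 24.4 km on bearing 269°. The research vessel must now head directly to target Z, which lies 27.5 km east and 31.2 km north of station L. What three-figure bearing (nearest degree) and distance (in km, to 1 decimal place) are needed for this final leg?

059°, 60.8 km

Leg 1 (269°, 24.4 km): east 24.4 sin 269° = -24.40, north 24.4 cos 269° = -0.43
Current position: (-24.40, -0.43). Target: (27.5, 31.2). Remaining: Δeast = 51.90, Δnorth = 31.63.
Bearing = atan2(51.90, 31.63) mod 360° = 58.64°; distance = √((51.90)² + (31.63)²) = 60.773 km.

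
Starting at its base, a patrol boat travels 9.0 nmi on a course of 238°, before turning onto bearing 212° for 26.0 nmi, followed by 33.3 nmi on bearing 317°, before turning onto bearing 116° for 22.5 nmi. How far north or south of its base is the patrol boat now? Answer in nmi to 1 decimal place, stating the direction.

12.3 nmi south

Leg 1 (238°, 9.0 nmi): east 9.0 sin 238° = -7.63, north 9.0 cos 238° = -4.77
Leg 2 (212°, 26.0 nmi): east 26.0 sin 212° = -13.78, north 26.0 cos 212° = -22.05
Leg 3 (317°, 33.3 nmi): east 33.3 sin 317° = -22.71, north 33.3 cos 317° = 24.35
Leg 4 (116°, 22.5 nmi): east 22.5 sin 116° = 20.22, north 22.5 cos 116° = -9.86
Net north component: -12.33 nmi.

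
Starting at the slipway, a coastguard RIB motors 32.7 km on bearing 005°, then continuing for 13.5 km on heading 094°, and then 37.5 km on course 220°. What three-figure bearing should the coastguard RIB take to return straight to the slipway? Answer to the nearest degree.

Leg 1 (005°, 32.7 km): east 32.7 sin 5° = 2.85, north 32.7 cos 5° = 32.58
Leg 2 (094°, 13.5 km): east 13.5 sin 94° = 13.47, north 13.5 cos 94° = -0.94
Leg 3 (220°, 37.5 km): east 37.5 sin 220° = -24.10, north 37.5 cos 220° = -28.73
Net displacement: -7.79 east, 2.91 north. Direction back to start is (7.79, -2.91): bearing = atan2(7.79, -2.91) mod 360° = 110.47° ≈ 110°.

110°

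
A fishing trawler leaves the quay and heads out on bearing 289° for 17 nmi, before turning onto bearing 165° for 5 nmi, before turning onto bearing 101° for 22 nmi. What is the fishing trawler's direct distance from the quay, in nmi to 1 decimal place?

Leg 1 (289°, 17 nmi): east 17 sin 289° = -16.07, north 17 cos 289° = 5.53
Leg 2 (165°, 5 nmi): east 5 sin 165° = 1.29, north 5 cos 165° = -4.83
Leg 3 (101°, 22 nmi): east 22 sin 101° = 21.60, north 22 cos 101° = -4.20
Net: 6.82 east, -3.49 north. Distance = √((6.82)² + (-3.49)²) = 7.659 nmi.

7.7 nmi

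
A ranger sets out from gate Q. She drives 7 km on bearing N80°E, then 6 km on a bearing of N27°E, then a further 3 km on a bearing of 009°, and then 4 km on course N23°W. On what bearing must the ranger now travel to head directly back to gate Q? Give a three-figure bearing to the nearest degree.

Leg 1 (N80°E, 7 km): east 7 sin 80° = 6.89, north 7 cos 80° = 1.22
Leg 2 (N27°E, 6 km): east 6 sin 27° = 2.72, north 6 cos 27° = 5.35
Leg 3 (009°, 3 km): east 3 sin 9° = 0.47, north 3 cos 9° = 2.96
Leg 4 (N23°W, 4 km): east 4 sin 337° = -1.56, north 4 cos 337° = 3.68
Net displacement: 8.52 east, 13.21 north. Direction back to start is (-8.52, -13.21): bearing = atan2(-8.52, -13.21) mod 360° = 212.84° ≈ 213°.

213°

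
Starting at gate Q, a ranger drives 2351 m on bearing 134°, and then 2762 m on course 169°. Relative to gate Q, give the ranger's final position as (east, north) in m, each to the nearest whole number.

Leg 1 (134°, 2351 m): east 2351 sin 134° = 1691.17, north 2351 cos 134° = -1633.14
Leg 2 (169°, 2762 m): east 2762 sin 169° = 527.01, north 2762 cos 169° = -2711.25
Summing: 2218.18 m east, -4344.40 m north → (2218, -4344).

(2218, -4344)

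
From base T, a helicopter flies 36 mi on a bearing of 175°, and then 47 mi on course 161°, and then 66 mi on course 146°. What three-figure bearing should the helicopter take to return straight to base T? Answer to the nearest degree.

338°

Leg 1 (175°, 36 mi): east 36 sin 175° = 3.14, north 36 cos 175° = -35.86
Leg 2 (161°, 47 mi): east 47 sin 161° = 15.30, north 47 cos 161° = -44.44
Leg 3 (146°, 66 mi): east 66 sin 146° = 36.91, north 66 cos 146° = -54.72
Net displacement: 55.35 east, -135.02 north. Direction back to start is (-55.35, 135.02): bearing = atan2(-55.35, 135.02) mod 360° = 337.71° ≈ 338°.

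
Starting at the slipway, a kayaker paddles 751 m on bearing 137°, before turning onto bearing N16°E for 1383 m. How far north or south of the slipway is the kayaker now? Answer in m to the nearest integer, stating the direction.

Leg 1 (137°, 751 m): east 751 sin 137° = 512.18, north 751 cos 137° = -549.25
Leg 2 (N16°E, 1383 m): east 1383 sin 16° = 381.21, north 1383 cos 16° = 1329.42
Net north component: 780.18 m.

780 m north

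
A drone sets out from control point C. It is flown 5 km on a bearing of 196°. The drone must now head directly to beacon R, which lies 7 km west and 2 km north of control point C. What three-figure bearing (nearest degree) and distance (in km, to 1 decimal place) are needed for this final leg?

Leg 1 (196°, 5 km): east 5 sin 196° = -1.38, north 5 cos 196° = -4.81
Current position: (-1.38, -4.81). Target: (-7, 2). Remaining: Δeast = -5.62, Δnorth = 6.81.
Bearing = atan2(-5.62, 6.81) mod 360° = 320.44°; distance = √((-5.62)² + (6.81)²) = 8.828 km.

320°, 8.8 km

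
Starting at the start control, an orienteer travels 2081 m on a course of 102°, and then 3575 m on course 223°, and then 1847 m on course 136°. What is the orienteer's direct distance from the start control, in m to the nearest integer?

Leg 1 (102°, 2081 m): east 2081 sin 102° = 2035.53, north 2081 cos 102° = -432.66
Leg 2 (223°, 3575 m): east 3575 sin 223° = -2438.14, north 3575 cos 223° = -2614.59
Leg 3 (136°, 1847 m): east 1847 sin 136° = 1283.03, north 1847 cos 136° = -1328.62
Net: 880.42 east, -4375.87 north. Distance = √((880.42)² + (-4375.87)²) = 4463.564 m.

4464 m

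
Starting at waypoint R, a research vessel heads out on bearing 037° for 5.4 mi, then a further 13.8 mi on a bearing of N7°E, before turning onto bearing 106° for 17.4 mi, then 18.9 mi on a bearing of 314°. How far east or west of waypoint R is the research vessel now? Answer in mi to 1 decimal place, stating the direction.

Leg 1 (037°, 5.4 mi): east 5.4 sin 37° = 3.25, north 5.4 cos 37° = 4.31
Leg 2 (N7°E, 13.8 mi): east 13.8 sin 7° = 1.68, north 13.8 cos 7° = 13.70
Leg 3 (106°, 17.4 mi): east 17.4 sin 106° = 16.73, north 17.4 cos 106° = -4.80
Leg 4 (314°, 18.9 mi): east 18.9 sin 314° = -13.60, north 18.9 cos 314° = 13.13
Net east component: 8.06 mi.

8.1 mi east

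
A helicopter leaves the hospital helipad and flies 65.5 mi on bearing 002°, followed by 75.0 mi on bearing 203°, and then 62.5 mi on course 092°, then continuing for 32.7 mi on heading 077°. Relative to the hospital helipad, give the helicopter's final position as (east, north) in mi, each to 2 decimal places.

Leg 1 (002°, 65.5 mi): east 65.5 sin 2° = 2.29, north 65.5 cos 2° = 65.46
Leg 2 (203°, 75.0 mi): east 75.0 sin 203° = -29.30, north 75.0 cos 203° = -69.04
Leg 3 (092°, 62.5 mi): east 62.5 sin 92° = 62.46, north 62.5 cos 92° = -2.18
Leg 4 (077°, 32.7 mi): east 32.7 sin 77° = 31.86, north 32.7 cos 77° = 7.36
Summing: 67.30 mi east, 1.60 mi north → (67.30, 1.60).

(67.30, 1.60)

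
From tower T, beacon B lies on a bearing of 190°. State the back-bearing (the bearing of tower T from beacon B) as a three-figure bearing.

010°

Back-bearing = 190° − 180° = 010°.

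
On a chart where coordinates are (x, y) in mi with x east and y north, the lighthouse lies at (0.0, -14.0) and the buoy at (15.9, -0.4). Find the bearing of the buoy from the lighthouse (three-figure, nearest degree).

Δeast = 15.9 − 0.0 = 15.90; Δnorth = -0.4 − -14.0 = 13.60.
Bearing = atan2(Δeast, Δnorth) mod 360° = 49.46° ≈ 049°.

049°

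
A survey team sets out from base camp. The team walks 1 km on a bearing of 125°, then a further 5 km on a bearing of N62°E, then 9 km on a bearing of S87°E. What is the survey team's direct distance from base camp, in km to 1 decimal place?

14.3 km

Leg 1 (125°, 1 km): east 1 sin 125° = 0.82, north 1 cos 125° = -0.57
Leg 2 (N62°E, 5 km): east 5 sin 62° = 4.41, north 5 cos 62° = 2.35
Leg 3 (S87°E, 9 km): east 9 sin 93° = 8.99, north 9 cos 93° = -0.47
Net: 14.22 east, 1.30 north. Distance = √((14.22)² + (1.30)²) = 14.281 km.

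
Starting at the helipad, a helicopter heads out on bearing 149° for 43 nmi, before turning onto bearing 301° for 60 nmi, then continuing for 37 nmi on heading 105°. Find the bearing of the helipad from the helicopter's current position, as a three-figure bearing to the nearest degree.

337°

Leg 1 (149°, 43 nmi): east 43 sin 149° = 22.15, north 43 cos 149° = -36.86
Leg 2 (301°, 60 nmi): east 60 sin 301° = -51.43, north 60 cos 301° = 30.90
Leg 3 (105°, 37 nmi): east 37 sin 105° = 35.74, north 37 cos 105° = -9.58
Net displacement: 6.46 east, -15.53 north. Direction back to start is (-6.46, 15.53): bearing = atan2(-6.46, 15.53) mod 360° = 337.43° ≈ 337°.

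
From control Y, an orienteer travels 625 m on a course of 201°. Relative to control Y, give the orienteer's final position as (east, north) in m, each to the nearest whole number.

Leg 1 (201°, 625 m): east 625 sin 201° = -223.98, north 625 cos 201° = -583.49
Summing: -223.98 m east, -583.49 m north → (-224, -583).

(-224, -583)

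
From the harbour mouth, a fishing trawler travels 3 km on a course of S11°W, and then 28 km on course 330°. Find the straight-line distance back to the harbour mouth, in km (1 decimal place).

Leg 1 (S11°W, 3 km): east 3 sin 191° = -0.57, north 3 cos 191° = -2.94
Leg 2 (330°, 28 km): east 28 sin 330° = -14.00, north 28 cos 330° = 24.25
Net: -14.57 east, 21.30 north. Distance = √((-14.57)² + (21.30)²) = 25.811 km.

25.8 km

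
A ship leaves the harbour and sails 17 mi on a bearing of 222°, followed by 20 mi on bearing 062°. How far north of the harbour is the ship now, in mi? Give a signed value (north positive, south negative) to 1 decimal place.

-3.2 mi

Leg 1 (222°, 17 mi): east 17 sin 222° = -11.38, north 17 cos 222° = -12.63
Leg 2 (062°, 20 mi): east 20 sin 62° = 17.66, north 20 cos 62° = 9.39
Net north component: -3.24 mi.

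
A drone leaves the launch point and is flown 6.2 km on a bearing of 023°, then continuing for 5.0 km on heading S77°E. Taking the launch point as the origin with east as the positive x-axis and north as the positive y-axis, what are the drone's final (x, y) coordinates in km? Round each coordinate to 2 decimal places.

(7.29, 4.58)

Leg 1 (023°, 6.2 km): east 6.2 sin 23° = 2.42, north 6.2 cos 23° = 5.71
Leg 2 (S77°E, 5.0 km): east 5.0 sin 103° = 4.87, north 5.0 cos 103° = -1.12
Summing: 7.29 km east, 4.58 km north → (7.29, 4.58).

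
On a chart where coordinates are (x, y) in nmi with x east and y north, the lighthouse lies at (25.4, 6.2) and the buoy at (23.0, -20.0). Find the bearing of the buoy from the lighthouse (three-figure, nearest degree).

Δeast = 23.0 − 25.4 = -2.40; Δnorth = -20.0 − 6.2 = -26.20.
Bearing = atan2(Δeast, Δnorth) mod 360° = 185.23° ≈ 185°.

185°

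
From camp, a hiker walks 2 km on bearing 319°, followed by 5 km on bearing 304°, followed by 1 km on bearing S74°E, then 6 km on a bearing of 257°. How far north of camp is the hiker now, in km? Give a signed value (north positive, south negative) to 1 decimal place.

Leg 1 (319°, 2 km): east 2 sin 319° = -1.31, north 2 cos 319° = 1.51
Leg 2 (304°, 5 km): east 5 sin 304° = -4.15, north 5 cos 304° = 2.80
Leg 3 (S74°E, 1 km): east 1 sin 106° = 0.96, north 1 cos 106° = -0.28
Leg 4 (257°, 6 km): east 6 sin 257° = -5.85, north 6 cos 257° = -1.35
Net north component: 2.68 km.

2.7 km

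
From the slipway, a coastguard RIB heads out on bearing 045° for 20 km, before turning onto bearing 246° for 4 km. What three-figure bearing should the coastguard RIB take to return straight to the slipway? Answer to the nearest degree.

220°

Leg 1 (045°, 20 km): east 20 sin 45° = 14.14, north 20 cos 45° = 14.14
Leg 2 (246°, 4 km): east 4 sin 246° = -3.65, north 4 cos 246° = -1.63
Net displacement: 10.49 east, 12.52 north. Direction back to start is (-10.49, -12.52): bearing = atan2(-10.49, -12.52) mod 360° = 219.96° ≈ 220°.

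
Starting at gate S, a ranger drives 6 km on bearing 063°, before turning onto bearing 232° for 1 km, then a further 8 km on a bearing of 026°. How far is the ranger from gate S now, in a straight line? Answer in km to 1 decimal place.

Leg 1 (063°, 6 km): east 6 sin 63° = 5.35, north 6 cos 63° = 2.72
Leg 2 (232°, 1 km): east 1 sin 232° = -0.79, north 1 cos 232° = -0.62
Leg 3 (026°, 8 km): east 8 sin 26° = 3.51, north 8 cos 26° = 7.19
Net: 8.06 east, 9.30 north. Distance = √((8.06)² + (9.30)²) = 12.309 km.

12.3 km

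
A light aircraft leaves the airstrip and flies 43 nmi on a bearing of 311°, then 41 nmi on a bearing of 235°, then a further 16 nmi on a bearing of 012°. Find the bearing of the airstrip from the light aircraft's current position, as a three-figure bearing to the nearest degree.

Leg 1 (311°, 43 nmi): east 43 sin 311° = -32.45, north 43 cos 311° = 28.21
Leg 2 (235°, 41 nmi): east 41 sin 235° = -33.59, north 41 cos 235° = -23.52
Leg 3 (012°, 16 nmi): east 16 sin 12° = 3.33, north 16 cos 12° = 15.65
Net displacement: -62.71 east, 20.34 north. Direction back to start is (62.71, -20.34): bearing = atan2(62.71, -20.34) mod 360° = 107.97° ≈ 108°.

108°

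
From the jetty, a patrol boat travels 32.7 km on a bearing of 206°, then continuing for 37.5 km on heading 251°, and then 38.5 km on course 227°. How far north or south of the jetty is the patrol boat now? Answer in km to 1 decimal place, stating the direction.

67.9 km south

Leg 1 (206°, 32.7 km): east 32.7 sin 206° = -14.33, north 32.7 cos 206° = -29.39
Leg 2 (251°, 37.5 km): east 37.5 sin 251° = -35.46, north 37.5 cos 251° = -12.21
Leg 3 (227°, 38.5 km): east 38.5 sin 227° = -28.16, north 38.5 cos 227° = -26.26
Net north component: -67.86 km.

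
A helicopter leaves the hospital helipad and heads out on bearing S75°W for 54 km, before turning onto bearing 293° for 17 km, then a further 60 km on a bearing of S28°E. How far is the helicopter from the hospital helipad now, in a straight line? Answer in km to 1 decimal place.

72.2 km

Leg 1 (S75°W, 54 km): east 54 sin 255° = -52.16, north 54 cos 255° = -13.98
Leg 2 (293°, 17 km): east 17 sin 293° = -15.65, north 17 cos 293° = 6.64
Leg 3 (S28°E, 60 km): east 60 sin 152° = 28.17, north 60 cos 152° = -52.98
Net: -39.64 east, -60.31 north. Distance = √((-39.64)² + (-60.31)²) = 72.172 km.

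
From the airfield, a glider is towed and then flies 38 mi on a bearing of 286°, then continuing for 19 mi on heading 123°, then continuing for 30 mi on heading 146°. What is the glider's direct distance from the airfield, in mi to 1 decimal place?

Leg 1 (286°, 38 mi): east 38 sin 286° = -36.53, north 38 cos 286° = 10.47
Leg 2 (123°, 19 mi): east 19 sin 123° = 15.93, north 19 cos 123° = -10.35
Leg 3 (146°, 30 mi): east 30 sin 146° = 16.78, north 30 cos 146° = -24.87
Net: -3.82 east, -24.75 north. Distance = √((-3.82)² + (-24.75)²) = 25.038 mi.

25.0 mi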